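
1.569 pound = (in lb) 1.569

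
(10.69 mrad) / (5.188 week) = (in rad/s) 3.407e-09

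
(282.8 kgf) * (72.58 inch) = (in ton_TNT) 1.222e-06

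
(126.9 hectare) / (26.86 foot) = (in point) 4.394e+08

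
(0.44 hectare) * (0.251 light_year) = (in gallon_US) 2.76e+21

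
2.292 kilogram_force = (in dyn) 2.248e+06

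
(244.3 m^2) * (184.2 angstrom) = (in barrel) 2.83e-05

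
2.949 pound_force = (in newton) 13.12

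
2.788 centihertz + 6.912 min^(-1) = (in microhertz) 1.431e+05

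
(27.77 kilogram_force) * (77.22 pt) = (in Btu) 0.007032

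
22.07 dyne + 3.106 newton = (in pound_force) 0.6983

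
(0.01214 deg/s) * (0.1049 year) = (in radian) 700.9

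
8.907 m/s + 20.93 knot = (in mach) 0.05778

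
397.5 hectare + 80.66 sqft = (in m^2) 3.975e+06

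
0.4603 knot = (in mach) 0.0006954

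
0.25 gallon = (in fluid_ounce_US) 32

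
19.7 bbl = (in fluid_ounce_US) 1.059e+05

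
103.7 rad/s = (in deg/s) 5942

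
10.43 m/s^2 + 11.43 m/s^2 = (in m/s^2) 21.86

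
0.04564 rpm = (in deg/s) 0.2738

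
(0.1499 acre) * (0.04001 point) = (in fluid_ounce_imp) 301.3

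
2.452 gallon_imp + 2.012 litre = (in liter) 13.16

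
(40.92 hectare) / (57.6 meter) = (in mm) 7.104e+06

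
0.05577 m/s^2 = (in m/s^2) 0.05577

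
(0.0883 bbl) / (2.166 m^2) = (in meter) 0.006481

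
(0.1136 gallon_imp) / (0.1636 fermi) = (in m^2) 3.157e+12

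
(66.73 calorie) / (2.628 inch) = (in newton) 4183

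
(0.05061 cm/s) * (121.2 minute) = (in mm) 3680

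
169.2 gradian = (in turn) 0.423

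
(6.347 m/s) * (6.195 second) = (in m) 39.32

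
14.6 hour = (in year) 0.001667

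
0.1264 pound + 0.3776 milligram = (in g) 57.33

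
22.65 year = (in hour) 1.984e+05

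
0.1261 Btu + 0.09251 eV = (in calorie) 31.8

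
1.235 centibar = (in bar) 0.01235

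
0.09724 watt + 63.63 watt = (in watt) 63.73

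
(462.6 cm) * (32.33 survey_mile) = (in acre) 59.48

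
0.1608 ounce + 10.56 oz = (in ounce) 10.72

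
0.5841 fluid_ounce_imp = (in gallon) 0.004384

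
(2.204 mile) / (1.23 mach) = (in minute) 0.1412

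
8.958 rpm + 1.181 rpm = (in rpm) 10.14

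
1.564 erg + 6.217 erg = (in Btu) 7.375e-10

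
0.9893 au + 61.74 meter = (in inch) 5.827e+12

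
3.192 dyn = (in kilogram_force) 3.255e-06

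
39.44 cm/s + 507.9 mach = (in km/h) 6.226e+05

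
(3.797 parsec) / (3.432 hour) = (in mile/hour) 2.121e+13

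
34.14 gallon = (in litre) 129.2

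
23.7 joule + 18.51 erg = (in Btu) 0.02246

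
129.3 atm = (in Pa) 1.31e+07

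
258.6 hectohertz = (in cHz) 2.586e+06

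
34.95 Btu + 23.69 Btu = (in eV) 3.862e+23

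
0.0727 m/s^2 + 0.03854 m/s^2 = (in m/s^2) 0.1112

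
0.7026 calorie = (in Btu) 0.002786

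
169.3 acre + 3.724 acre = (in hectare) 70.02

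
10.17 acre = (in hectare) 4.116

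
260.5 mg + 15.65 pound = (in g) 7099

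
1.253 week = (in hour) 210.5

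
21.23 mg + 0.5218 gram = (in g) 0.543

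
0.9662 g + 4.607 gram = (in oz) 0.1966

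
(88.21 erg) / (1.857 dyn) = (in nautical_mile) 0.0002565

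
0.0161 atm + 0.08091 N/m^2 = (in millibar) 16.31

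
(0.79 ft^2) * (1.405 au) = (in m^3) 1.543e+10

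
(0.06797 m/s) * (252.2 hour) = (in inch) 2.43e+06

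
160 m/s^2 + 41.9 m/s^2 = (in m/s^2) 201.9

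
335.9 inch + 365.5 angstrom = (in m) 8.532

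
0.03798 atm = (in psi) 0.5582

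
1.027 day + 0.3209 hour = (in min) 1498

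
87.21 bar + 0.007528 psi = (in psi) 1265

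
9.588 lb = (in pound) 9.588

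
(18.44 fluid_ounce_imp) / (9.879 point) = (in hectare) 1.503e-05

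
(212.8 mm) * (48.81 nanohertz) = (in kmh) 3.739e-08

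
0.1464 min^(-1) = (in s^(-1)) 0.00244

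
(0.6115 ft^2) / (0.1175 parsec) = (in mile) 9.736e-21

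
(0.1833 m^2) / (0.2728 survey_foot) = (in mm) 2204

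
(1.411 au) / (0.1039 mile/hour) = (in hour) 1.262e+09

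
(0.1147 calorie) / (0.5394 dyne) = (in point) 2.522e+08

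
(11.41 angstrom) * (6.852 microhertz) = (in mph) 1.749e-14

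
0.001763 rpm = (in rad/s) 0.0001846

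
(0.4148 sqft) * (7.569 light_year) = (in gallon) 7.29e+17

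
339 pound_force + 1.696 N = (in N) 1510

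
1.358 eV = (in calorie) 5.2e-20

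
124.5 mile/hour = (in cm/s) 5566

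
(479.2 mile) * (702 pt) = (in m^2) 1.91e+05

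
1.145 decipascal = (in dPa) 1.145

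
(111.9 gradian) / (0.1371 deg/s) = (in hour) 0.204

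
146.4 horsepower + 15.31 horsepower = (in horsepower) 161.7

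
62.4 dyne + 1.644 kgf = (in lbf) 3.625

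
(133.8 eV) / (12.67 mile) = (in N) 1.051e-21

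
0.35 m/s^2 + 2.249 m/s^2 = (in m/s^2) 2.599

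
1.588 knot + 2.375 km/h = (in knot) 2.87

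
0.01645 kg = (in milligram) 1.645e+04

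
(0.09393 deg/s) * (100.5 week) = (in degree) 5.709e+06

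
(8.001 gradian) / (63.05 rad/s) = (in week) 3.296e-09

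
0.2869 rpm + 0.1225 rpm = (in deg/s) 2.456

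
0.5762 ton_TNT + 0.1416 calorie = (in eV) 1.505e+28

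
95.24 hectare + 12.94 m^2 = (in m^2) 9.524e+05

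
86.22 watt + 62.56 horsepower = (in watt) 4.674e+04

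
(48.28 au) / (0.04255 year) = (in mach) 1.581e+04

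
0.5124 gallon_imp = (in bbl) 0.01465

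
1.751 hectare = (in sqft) 1.885e+05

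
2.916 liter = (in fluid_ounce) 98.6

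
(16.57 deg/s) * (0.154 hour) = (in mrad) 1.603e+05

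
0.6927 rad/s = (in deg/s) 39.69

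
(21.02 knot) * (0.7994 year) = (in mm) 2.726e+11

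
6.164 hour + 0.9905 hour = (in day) 0.2981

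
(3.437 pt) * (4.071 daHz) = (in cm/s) 4.936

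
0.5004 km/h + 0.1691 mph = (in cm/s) 21.46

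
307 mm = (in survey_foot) 1.007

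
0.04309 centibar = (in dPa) 430.9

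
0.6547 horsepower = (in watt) 488.2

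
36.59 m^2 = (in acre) 0.009042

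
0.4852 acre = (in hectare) 0.1964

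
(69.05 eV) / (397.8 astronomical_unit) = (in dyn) 1.859e-26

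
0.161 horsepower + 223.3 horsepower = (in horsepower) 223.5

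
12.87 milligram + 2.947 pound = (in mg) 1.337e+06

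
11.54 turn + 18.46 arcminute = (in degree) 4155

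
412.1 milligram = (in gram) 0.4121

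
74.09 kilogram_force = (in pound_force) 163.3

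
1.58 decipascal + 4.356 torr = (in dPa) 5809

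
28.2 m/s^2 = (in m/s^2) 28.2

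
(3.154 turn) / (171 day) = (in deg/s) 7.685e-05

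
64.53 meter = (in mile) 0.0401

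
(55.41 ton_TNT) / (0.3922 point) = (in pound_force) 3.767e+14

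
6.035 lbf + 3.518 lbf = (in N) 42.49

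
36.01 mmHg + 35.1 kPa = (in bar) 0.399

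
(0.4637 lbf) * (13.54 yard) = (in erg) 2.554e+08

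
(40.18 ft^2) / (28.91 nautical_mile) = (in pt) 0.1976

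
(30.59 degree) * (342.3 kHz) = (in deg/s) 1.047e+07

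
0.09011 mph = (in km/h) 0.145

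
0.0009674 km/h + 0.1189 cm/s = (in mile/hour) 0.003261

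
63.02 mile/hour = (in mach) 0.08274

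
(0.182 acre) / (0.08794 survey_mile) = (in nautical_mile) 0.00281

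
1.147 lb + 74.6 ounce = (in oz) 92.95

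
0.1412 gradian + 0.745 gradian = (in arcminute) 47.85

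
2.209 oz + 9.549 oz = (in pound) 0.7349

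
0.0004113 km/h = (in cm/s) 0.01143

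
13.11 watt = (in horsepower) 0.01758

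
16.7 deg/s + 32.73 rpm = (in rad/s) 3.719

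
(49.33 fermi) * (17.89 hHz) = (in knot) 1.715e-10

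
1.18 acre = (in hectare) 0.4775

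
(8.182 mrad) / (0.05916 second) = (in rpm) 1.321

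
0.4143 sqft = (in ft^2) 0.4143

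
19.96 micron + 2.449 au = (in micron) 3.664e+17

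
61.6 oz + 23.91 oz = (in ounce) 85.51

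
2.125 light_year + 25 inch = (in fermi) 2.01e+31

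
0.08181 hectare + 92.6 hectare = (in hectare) 92.68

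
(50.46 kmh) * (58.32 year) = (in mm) 2.578e+13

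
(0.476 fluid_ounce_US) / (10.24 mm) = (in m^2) 0.001375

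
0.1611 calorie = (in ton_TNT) 1.611e-10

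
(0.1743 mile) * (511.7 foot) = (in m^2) 4.375e+04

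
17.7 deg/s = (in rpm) 2.95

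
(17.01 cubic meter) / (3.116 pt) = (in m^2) 1.547e+04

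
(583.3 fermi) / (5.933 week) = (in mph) 3.636e-19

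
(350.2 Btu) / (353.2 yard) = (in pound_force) 257.2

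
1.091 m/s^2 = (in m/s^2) 1.091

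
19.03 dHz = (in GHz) 1.903e-09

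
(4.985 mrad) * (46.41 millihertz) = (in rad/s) 0.0002314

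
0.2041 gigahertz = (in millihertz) 2.041e+11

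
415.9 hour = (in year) 0.04748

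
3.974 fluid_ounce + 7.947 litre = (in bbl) 0.05072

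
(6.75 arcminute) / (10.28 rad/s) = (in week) 3.158e-10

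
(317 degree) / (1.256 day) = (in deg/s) 0.002921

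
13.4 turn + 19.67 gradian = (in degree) 4842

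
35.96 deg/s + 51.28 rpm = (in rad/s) 5.998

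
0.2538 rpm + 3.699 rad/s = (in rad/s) 3.726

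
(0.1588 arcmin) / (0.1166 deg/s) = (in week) 3.753e-08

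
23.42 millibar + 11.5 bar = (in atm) 11.37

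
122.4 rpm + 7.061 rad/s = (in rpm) 189.8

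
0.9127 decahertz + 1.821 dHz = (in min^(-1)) 558.5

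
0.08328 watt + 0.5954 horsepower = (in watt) 444.1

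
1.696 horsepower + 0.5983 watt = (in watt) 1265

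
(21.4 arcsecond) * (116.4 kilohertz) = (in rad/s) 12.08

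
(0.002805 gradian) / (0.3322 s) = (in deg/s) 0.007599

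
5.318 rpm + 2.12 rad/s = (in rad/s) 2.677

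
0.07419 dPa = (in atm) 7.322e-08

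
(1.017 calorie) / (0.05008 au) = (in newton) 5.68e-10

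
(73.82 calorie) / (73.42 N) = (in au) 2.812e-11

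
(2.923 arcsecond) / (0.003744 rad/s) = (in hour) 1.051e-06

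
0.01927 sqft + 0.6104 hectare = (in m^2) 6104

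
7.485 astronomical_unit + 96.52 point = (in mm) 1.12e+15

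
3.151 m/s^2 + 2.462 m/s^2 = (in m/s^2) 5.613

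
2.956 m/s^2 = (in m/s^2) 2.956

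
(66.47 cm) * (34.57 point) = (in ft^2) 0.08726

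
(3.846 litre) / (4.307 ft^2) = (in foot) 0.03153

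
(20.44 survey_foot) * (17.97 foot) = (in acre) 0.008432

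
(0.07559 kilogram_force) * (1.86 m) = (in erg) 1.379e+07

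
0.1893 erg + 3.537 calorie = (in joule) 14.8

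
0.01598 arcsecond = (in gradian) 4.932e-06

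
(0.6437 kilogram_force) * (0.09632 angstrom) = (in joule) 6.08e-11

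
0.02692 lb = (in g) 12.21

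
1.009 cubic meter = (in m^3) 1.009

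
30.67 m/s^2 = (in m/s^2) 30.67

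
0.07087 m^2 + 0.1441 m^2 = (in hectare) 2.15e-05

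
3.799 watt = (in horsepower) 0.005095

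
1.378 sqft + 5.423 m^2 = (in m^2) 5.551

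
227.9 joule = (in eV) 1.422e+21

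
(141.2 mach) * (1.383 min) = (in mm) 3.99e+09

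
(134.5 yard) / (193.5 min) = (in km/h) 0.03814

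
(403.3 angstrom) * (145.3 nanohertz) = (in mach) 1.721e-17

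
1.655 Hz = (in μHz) 1.655e+06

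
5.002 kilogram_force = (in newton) 49.05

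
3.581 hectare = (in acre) 8.849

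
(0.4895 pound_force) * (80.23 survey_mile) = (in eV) 1.755e+24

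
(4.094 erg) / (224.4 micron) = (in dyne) 182.4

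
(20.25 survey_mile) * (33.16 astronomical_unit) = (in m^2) 1.617e+17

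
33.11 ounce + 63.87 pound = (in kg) 29.91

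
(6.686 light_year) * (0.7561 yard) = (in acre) 1.081e+13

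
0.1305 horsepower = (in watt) 97.31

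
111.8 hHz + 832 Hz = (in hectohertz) 120.1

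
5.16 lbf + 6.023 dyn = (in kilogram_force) 2.341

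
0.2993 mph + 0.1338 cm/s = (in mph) 0.3023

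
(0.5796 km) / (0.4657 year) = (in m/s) 3.947e-05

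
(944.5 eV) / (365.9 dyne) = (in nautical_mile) 2.233e-17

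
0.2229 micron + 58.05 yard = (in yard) 58.05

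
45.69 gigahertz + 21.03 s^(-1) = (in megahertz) 4.569e+04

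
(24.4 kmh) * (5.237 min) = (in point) 6.037e+06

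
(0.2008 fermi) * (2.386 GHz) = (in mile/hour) 1.072e-06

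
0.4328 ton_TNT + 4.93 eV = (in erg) 1.811e+16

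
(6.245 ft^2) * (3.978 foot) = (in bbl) 4.425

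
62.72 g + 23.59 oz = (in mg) 7.315e+05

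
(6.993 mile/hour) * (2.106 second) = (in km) 0.006584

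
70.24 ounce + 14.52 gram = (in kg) 2.006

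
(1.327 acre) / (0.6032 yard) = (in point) 2.76e+07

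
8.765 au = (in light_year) 0.0001386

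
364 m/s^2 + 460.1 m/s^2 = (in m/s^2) 824.1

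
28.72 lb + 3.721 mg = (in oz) 459.5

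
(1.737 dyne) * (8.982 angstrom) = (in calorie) 3.729e-15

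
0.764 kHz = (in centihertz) 7.64e+04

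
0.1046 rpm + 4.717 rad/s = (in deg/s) 270.9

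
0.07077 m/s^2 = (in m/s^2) 0.07077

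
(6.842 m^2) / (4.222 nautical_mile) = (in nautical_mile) 4.725e-07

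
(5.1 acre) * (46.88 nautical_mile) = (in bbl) 1.127e+10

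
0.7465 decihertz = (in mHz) 74.65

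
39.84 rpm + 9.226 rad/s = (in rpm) 127.9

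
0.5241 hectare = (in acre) 1.295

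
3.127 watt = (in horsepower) 0.004193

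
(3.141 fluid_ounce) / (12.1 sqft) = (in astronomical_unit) 5.524e-16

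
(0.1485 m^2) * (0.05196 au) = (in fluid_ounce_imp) 4.063e+13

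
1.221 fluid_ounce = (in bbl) 0.0002271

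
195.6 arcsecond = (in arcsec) 195.6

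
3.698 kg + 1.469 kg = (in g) 5167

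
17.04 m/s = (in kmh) 61.34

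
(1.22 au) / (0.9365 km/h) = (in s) 7.016e+11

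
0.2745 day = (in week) 0.03921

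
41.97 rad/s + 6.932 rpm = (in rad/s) 42.7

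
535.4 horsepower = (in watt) 3.992e+05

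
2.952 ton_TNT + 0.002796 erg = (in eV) 7.709e+28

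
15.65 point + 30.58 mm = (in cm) 3.61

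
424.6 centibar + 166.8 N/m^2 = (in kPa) 424.8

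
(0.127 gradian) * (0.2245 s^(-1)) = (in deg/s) 0.02566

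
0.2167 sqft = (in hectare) 2.013e-06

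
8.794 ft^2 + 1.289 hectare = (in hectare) 1.289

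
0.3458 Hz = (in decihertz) 3.458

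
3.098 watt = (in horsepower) 0.004154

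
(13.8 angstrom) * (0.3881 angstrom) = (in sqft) 5.765e-19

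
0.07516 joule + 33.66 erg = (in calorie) 0.01796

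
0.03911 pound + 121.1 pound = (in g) 5.495e+04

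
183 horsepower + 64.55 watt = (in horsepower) 183.1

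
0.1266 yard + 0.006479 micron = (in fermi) 1.158e+14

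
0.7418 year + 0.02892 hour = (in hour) 6498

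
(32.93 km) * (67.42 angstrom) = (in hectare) 2.22e-08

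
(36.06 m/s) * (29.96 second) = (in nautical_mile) 0.5833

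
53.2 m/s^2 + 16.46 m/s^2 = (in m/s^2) 69.66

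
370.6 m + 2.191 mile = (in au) 2.605e-08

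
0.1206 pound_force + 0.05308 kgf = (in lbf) 0.2376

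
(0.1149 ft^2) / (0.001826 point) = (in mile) 10.3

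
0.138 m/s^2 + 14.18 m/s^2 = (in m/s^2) 14.32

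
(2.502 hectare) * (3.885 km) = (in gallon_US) 2.568e+10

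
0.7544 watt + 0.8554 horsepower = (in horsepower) 0.8564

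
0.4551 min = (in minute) 0.4551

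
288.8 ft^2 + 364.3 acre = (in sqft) 1.587e+07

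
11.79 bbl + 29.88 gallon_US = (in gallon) 525.1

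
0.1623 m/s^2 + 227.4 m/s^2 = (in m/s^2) 227.6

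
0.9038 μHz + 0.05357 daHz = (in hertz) 0.5357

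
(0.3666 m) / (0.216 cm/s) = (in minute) 2.829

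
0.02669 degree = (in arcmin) 1.601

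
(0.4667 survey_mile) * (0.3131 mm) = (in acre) 5.811e-05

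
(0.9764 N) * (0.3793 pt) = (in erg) 1307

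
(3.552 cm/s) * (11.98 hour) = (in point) 4.342e+06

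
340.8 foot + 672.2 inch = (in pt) 3.428e+05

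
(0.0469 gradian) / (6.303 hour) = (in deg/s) 1.86e-06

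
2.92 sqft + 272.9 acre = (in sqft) 1.189e+07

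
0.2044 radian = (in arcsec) 4.216e+04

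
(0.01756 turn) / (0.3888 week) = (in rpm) 4.481e-06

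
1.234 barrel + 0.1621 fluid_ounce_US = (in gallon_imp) 43.16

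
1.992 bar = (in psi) 28.89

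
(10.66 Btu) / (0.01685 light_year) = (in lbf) 1.586e-11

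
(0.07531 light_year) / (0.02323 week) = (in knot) 9.858e+10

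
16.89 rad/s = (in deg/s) 967.7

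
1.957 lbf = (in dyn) 8.705e+05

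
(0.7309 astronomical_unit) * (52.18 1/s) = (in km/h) 2.054e+13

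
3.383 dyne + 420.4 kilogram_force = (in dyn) 4.123e+08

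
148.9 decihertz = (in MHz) 1.489e-05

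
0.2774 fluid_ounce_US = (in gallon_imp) 0.001805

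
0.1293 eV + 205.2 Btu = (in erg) 2.165e+12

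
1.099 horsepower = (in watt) 819.5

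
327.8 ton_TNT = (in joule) 1.372e+12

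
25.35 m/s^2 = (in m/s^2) 25.35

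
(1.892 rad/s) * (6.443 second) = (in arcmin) 4.191e+04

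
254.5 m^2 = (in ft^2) 2739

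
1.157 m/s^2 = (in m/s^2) 1.157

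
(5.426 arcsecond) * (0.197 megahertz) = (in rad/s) 5.182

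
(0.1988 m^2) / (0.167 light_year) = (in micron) 1.258e-10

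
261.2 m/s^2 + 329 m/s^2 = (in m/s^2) 590.2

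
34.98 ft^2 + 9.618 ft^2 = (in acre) 0.001024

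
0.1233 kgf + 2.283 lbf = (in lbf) 2.555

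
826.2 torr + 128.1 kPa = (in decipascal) 2.383e+06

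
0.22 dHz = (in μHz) 2.2e+04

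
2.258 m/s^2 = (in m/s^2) 2.258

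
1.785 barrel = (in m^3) 0.2838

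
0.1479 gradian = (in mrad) 2.323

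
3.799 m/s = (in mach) 0.01116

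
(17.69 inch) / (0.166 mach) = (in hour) 2.208e-06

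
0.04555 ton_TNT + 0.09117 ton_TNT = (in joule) 5.72e+08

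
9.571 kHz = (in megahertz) 0.009571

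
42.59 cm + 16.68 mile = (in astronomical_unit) 1.794e-07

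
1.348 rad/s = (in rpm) 12.87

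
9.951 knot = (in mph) 11.45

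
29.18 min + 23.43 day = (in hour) 562.8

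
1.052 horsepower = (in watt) 784.5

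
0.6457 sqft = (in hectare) 5.999e-06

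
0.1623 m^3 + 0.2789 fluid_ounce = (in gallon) 42.88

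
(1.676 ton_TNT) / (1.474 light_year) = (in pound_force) 1.13e-07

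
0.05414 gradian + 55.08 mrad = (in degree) 3.205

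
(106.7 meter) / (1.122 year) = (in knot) 5.862e-06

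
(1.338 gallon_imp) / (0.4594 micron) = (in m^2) 1.324e+04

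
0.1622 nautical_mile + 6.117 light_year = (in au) 3.868e+05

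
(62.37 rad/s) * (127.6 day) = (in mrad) 6.876e+11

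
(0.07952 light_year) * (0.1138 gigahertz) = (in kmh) 3.082e+23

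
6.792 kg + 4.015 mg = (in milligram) 6.792e+06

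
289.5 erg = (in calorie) 6.919e-06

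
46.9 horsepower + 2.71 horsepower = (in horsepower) 49.61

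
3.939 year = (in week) 205.4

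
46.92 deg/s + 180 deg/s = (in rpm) 37.82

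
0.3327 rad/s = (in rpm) 3.177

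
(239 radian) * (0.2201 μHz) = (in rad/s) 5.26e-05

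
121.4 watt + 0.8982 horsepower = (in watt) 791.2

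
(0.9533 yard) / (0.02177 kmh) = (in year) 4.571e-06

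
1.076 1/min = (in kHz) 1.793e-05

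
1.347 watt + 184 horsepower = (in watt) 1.372e+05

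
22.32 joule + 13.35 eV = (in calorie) 5.335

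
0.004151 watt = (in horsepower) 5.567e-06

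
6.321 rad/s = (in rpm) 60.36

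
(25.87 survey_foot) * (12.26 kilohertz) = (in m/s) 9.667e+04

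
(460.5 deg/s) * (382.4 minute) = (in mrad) 1.844e+08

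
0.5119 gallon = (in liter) 1.938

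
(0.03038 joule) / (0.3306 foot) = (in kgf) 0.03074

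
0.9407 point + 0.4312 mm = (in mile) 4.741e-07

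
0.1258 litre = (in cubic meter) 0.0001258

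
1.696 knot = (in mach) 0.002562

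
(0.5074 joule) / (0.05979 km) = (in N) 0.008486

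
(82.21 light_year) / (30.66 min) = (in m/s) 4.228e+14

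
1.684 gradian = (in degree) 1.516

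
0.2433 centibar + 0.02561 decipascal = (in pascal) 243.3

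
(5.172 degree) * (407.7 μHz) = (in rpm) 0.0003514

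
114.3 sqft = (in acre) 0.002624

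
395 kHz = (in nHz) 3.95e+14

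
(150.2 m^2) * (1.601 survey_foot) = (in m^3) 73.3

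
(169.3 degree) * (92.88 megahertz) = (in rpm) 2.621e+09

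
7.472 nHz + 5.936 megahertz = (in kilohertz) 5936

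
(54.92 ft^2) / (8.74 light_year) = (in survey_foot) 2.024e-16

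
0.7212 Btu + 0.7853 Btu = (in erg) 1.589e+10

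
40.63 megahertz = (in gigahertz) 0.04063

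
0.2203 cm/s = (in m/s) 0.002203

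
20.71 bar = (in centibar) 2071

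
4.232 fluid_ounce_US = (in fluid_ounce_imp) 4.405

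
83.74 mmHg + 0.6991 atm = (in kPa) 82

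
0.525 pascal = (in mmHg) 0.003938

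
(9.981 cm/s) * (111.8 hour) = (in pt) 1.139e+08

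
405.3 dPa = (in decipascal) 405.3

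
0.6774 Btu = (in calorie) 170.8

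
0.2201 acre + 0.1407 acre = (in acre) 0.3608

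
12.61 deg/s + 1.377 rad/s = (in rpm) 15.25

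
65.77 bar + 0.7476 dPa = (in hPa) 6.577e+04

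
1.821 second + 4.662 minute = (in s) 281.5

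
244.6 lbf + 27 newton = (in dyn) 1.115e+08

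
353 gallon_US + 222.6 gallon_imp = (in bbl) 14.77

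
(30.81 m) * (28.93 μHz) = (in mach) 2.618e-06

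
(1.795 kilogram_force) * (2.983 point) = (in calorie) 0.004427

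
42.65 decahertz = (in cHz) 4.265e+04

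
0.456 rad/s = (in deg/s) 26.13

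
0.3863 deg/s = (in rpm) 0.06438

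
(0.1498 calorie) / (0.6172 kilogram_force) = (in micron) 1.036e+05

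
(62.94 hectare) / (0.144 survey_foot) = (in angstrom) 1.434e+17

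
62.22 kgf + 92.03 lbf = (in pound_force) 229.2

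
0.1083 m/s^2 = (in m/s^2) 0.1083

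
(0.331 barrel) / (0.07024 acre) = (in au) 1.238e-15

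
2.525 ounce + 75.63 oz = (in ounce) 78.15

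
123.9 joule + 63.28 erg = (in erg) 1.239e+09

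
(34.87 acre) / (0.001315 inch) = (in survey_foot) 1.386e+10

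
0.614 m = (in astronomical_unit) 4.104e-12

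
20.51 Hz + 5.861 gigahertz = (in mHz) 5.861e+12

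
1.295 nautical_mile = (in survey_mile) 1.49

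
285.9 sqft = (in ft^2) 285.9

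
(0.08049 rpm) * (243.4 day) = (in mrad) 1.773e+08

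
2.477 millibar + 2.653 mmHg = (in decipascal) 6014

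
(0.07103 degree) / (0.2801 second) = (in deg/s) 0.2536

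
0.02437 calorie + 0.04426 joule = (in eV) 9.127e+17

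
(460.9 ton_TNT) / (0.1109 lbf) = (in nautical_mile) 2.111e+09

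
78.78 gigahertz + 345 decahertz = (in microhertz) 7.878e+16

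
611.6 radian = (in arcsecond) 1.262e+08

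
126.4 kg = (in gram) 1.264e+05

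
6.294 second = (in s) 6.294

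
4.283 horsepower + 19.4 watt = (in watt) 3213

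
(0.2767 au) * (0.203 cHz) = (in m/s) 8.403e+07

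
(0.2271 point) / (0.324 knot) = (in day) 5.563e-09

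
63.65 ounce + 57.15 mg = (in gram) 1805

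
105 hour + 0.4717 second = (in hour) 105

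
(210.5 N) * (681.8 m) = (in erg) 1.435e+12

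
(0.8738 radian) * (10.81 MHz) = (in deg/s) 5.412e+08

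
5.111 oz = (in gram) 144.9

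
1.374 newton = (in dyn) 1.374e+05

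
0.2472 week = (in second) 1.495e+05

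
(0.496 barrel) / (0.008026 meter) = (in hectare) 0.0009825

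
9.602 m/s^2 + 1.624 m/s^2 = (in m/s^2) 11.23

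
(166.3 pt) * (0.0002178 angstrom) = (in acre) 3.157e-19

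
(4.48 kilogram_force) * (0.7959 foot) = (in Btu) 0.0101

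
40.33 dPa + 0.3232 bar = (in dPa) 3.232e+05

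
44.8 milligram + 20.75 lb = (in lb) 20.75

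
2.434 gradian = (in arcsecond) 7886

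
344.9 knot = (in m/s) 177.4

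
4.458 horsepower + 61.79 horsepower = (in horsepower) 66.25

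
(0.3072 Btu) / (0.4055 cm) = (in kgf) 8151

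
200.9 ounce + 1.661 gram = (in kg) 5.697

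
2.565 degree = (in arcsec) 9234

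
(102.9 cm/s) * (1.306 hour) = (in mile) 3.006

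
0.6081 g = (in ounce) 0.02145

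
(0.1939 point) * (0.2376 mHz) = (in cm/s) 1.625e-06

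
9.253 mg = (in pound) 2.04e-05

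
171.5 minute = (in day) 0.1191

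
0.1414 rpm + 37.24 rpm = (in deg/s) 224.3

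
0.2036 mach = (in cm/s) 6933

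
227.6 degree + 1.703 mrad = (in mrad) 3974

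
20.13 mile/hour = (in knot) 17.49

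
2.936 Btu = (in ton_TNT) 7.404e-07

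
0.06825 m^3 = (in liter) 68.25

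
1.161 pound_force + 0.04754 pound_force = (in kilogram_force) 0.5482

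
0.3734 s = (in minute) 0.006223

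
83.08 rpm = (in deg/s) 498.5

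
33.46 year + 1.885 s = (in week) 1745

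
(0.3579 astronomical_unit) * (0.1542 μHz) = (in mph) 1.847e+04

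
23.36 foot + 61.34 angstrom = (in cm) 712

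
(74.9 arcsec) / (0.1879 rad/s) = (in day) 2.237e-08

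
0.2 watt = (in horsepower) 0.0002682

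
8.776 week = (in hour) 1474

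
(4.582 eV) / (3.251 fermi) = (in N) 0.0002258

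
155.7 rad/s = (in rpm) 1487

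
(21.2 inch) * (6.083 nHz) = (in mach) 9.62e-12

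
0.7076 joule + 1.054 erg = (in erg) 7.076e+06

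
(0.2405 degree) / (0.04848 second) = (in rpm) 0.8268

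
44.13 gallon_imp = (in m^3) 0.2006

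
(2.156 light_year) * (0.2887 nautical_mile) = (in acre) 2.695e+15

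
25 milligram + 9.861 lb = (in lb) 9.861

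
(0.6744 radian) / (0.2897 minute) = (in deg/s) 2.223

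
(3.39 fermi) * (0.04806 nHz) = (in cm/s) 1.629e-23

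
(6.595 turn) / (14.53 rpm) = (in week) 4.503e-05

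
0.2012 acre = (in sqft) 8764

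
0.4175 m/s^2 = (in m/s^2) 0.4175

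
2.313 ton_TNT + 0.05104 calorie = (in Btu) 9.173e+06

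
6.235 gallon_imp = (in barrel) 0.1783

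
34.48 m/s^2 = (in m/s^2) 34.48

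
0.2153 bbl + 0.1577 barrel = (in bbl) 0.373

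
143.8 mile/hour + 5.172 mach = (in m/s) 1825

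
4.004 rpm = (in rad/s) 0.4193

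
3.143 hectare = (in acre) 7.767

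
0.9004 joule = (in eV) 5.62e+18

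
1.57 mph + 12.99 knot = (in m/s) 7.384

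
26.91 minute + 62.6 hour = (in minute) 3783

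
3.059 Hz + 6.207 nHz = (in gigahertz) 3.059e-09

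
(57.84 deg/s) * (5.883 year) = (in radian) 1.873e+08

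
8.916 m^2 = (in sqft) 95.97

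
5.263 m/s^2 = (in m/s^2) 5.263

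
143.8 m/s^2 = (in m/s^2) 143.8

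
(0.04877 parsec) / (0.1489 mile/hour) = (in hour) 6.28e+12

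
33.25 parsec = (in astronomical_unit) 6.858e+06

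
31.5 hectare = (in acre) 77.84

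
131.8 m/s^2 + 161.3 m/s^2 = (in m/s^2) 293.1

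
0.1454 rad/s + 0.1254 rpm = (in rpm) 1.514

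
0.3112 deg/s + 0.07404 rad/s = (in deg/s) 4.553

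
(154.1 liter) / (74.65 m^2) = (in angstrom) 2.064e+07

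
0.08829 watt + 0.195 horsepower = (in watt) 145.5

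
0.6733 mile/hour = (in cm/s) 30.1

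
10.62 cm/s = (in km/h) 0.3823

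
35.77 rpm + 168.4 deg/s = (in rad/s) 6.685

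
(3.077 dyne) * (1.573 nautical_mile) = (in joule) 0.08964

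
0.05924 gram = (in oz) 0.00209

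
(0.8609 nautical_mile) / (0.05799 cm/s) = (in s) 2.749e+06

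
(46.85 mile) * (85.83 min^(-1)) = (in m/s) 1.079e+05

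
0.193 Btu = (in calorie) 48.67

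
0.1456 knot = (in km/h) 0.2697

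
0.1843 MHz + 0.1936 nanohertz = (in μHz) 1.843e+11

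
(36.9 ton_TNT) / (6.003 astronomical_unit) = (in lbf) 0.03865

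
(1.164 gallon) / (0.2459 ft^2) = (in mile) 0.0001198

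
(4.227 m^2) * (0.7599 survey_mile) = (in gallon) 1.366e+06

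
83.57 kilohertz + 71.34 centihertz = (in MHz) 0.08357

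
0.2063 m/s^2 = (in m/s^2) 0.2063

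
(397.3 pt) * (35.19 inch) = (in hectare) 1.253e-05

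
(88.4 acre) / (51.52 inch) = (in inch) 1.076e+07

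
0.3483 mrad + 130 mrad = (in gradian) 8.298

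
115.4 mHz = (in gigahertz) 1.154e-10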